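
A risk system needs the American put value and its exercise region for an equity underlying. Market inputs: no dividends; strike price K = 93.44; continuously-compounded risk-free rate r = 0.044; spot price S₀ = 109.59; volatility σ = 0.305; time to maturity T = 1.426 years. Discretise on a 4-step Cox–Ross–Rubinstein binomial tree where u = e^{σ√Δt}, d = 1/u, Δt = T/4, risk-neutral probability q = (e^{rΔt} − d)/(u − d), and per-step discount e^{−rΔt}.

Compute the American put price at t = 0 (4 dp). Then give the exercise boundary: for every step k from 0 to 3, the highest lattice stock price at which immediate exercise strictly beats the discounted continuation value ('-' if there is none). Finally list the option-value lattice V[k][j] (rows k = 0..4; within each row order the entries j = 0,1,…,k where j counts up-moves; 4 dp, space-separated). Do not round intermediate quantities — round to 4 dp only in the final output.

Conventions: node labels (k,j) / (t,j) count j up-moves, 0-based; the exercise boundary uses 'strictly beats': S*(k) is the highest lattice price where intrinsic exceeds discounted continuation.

params: Δt=0.35650 u=1.19974 d=0.83351 q=0.49777 e^(-rΔt)=0.98444
t_4 payoffs: 40.5448 17.3034 0.0000 0.0000 0.0000
t_3: node(3,0) S=63.4607 payoff=29.9793 vs cont=28.5250 → 29.9793 [stop]  node(3,1) S=91.3445 payoff=2.0955 vs cont=8.5551 → 8.5551 [wait]  node(3,2) S=131.4800 payoff=0.0000 vs cont=0.0000 → 0.0000 [wait]  node(3,3) S=189.2504 payoff=0.0000 vs cont=0.0000 → 0.0000 [wait]  ⇒ S*(3)=63.4607
t_2: node(2,0) S=76.1366 payoff=17.3034 vs cont=19.0144 → 19.0144 [wait]  node(2,1) S=109.5900 payoff=0.0000 vs cont=4.2298 → 4.2298 [wait]  node(2,2) S=157.7423 payoff=0.0000 vs cont=0.0000 → 0.0000 [wait]  ⇒ S*(2)=-
t_1: node(1,0) S=91.3445 payoff=2.0955 vs cont=11.4737 → 11.4737 [wait]  node(1,1) S=131.4800 payoff=0.0000 vs cont=2.0913 → 2.0913 [wait]  ⇒ S*(1)=-
t_0: node(0,0) S=109.5900 payoff=0.0000 vs cont=6.6976 → 6.6976 [wait]  ⇒ S*(0)=-

price = 6.6976
boundary = - - - 63.4607
tree:
6.6976
11.4737 2.0913
19.0144 4.2298 0.0000
29.9793 8.5551 0.0000 0.0000
40.5448 17.3034 0.0000 0.0000 0.0000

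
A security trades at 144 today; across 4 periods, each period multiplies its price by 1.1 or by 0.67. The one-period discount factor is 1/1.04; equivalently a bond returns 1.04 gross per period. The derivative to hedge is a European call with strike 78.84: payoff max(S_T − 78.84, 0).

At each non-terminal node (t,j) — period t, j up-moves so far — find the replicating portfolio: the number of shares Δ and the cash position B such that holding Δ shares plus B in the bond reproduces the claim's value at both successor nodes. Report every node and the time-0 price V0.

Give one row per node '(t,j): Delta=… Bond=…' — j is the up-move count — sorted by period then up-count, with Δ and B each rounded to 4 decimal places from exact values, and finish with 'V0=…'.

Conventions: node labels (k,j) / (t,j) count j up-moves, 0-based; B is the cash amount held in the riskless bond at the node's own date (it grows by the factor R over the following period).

(0,0): Delta=0.9744 Bond=-63.3999
(1,0): Delta=0.8180 Bond=-50.8434
(1,1): Delta=0.9899 Bond=-68.3833
(2,0): Delta=0.0000 Bond=0.0000
(2,1): Delta=0.8988 Bond=-61.4518
(2,2): Delta=0.9989 Bond=-72.6862
(3,0): Delta=0.0000 Bond=0.0000
(3,1): Delta=0.0000 Bond=0.0000
(3,2): Delta=0.9876 Bond=-74.2736
(3,3): Delta=1.0000 Bond=-75.8077
V0=76.9189

Since d<R<u, set p* = (R−d)/(u−d) = 0.8605; price each node as the discounted p*-expectation of its children.
Expiry values: V(4,0)=0.0000, V(4,1)=0.0000, V(4,2)=0.0000, V(4,3)=49.5749, V(4,4)=131.9904
Node (3,0) S=43.3099: V=(p*·0.0000+(1−p*)·0.0000)/1.04=0.0000; Δ=(0.0000−0.0000)/(47.6409−29.0176)=0.0000; B=V−Δ·S=0.0000
Node (3,1) S=71.1058: V=(p*·0.0000+(1−p*)·0.0000)/1.04=0.0000; Δ=(0.0000−0.0000)/(78.2163−47.6409)=0.0000; B=V−Δ·S=0.0000
Node (3,2) S=116.7408: V=(p*·49.5749+(1−p*)·0.0000)/1.04=41.0168; Δ=(49.5749−0.0000)/(128.4149−78.2163)=0.9876; B=V−Δ·S=-74.2736
Node (3,3) S=191.6640: V=(p*·131.9904+(1−p*)·49.5749)/1.04=115.8563; Δ=(131.9904−49.5749)/(210.8304−128.4149)=1.0000; B=V−Δ·S=-75.8077
Node (2,0) S=64.6416: V=(p*·0.0000+(1−p*)·0.0000)/1.04=0.0000; Δ=(0.0000−0.0000)/(71.1058−43.3099)=0.0000; B=V−Δ·S=0.0000
Node (2,1) S=106.1280: V=(p*·41.0168+(1−p*)·0.0000)/1.04=33.9361; Δ=(41.0168−0.0000)/(116.7408−71.1058)=0.8988; B=V−Δ·S=-61.4518
Node (2,2) S=174.2400: V=(p*·115.8563+(1−p*)·41.0168)/1.04=101.3592; Δ=(115.8563−41.0168)/(191.6640−116.7408)=0.9989; B=V−Δ·S=-72.6862
Node (1,0) S=96.4800: V=(p*·33.9361+(1−p*)·0.0000)/1.04=28.0777; Δ=(33.9361−0.0000)/(106.1280−64.6416)=0.8180; B=V−Δ·S=-50.8434
Node (1,1) S=158.4000: V=(p*·101.3592+(1−p*)·33.9361)/1.04=88.4147; Δ=(101.3592−33.9361)/(174.2400−106.1280)=0.9899; B=V−Δ·S=-68.3833
Node (0,0) S=144.0000: V=(p*·88.4147+(1−p*)·28.0777)/1.04=76.9189; Δ=(88.4147−28.0777)/(158.4000−96.4800)=0.9744; B=V−Δ·S=-63.3999
Sanity check at the root: Δ(0,0)·S0 + B(0,0) reproduces V0 = 76.9189.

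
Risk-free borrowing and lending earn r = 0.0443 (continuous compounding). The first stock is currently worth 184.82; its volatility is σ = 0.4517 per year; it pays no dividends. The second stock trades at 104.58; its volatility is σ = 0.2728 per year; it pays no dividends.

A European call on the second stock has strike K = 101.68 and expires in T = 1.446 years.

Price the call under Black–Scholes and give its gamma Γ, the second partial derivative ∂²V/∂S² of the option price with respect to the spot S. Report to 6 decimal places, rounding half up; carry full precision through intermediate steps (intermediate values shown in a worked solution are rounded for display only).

price = 18.135765
Γ = 0.010532

σ√T = 0.2728·√1.446 = 0.328041
d₁ = (ln(S/K) + (r+σ²/2)T) / (σ√T) = (ln(104.58/101.68) + (0.0443+0.2728²/2)·1.446) / 0.328041 = (0.028122 + 0.117863) / 0.328041 = 0.445020
d₂ = d₁ − σ√T = 0.445020 − 0.328041 = 0.116979
e^{−rT} = 0.937951
N(d₁) = 0.671847,  N(d₂) = 0.546562
Call price V = S·N(d₁) − K·e^{−rT}·N(d₂) = 70.261809 − 52.126043 = 18.135765
φ(d₁) = (1/√(2π))·e^{−d₁²/2} = 0.361331
Γ = φ(d₁) / (S·σ·√T) = 0.010532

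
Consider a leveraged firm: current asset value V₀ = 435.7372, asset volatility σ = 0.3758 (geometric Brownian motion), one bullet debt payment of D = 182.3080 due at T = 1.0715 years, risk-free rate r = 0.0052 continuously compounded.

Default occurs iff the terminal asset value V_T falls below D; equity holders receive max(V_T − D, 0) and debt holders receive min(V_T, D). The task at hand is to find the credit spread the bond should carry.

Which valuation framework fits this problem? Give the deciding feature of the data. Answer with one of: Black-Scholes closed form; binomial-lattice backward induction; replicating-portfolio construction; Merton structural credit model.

Key observation: a levered firm with one bullet debt due at 1.0715 years is the canonical structural-credit setup: equity is a call on the firm's assets struck at the face value.

framework: Merton structural credit model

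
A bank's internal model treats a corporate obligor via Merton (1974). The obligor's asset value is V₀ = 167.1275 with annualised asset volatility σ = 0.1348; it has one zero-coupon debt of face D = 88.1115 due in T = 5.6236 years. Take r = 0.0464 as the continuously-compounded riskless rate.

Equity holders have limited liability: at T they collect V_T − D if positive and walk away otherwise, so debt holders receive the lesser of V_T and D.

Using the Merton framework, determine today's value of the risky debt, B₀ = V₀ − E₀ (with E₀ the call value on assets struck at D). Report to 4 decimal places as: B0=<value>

Apply the equity-as-call identities (strike 88.1115, horizon 5.6236 years):
d₁ = [ln(V₀/D) + (r + σ²/2)T] / (σ√T)
   = [ln(167.1275/88.1115) + (0.0464 + 0.5·0.1348²)·5.6236] / (0.1348·√5.6236)
   = [0.640154 + 0.312028] / 0.319666 = 2.978674
d₂ = d₁ − σ√T = 2.978674 − 0.319666 = 2.659008
N(d₁) = 0.998553,  N(d₂) = 0.996081,  e^(−rT) = 0.770331
E₀ = V₀·N(d₁) − D·e^(−rT)·N(d₂)
   = 167.1275·0.998553 − 88.1115·0.770331·0.996081 = 99.276540
B₀ = V₀ − E₀ = 167.1275 − 99.276540 = 67.850960

B0=67.8510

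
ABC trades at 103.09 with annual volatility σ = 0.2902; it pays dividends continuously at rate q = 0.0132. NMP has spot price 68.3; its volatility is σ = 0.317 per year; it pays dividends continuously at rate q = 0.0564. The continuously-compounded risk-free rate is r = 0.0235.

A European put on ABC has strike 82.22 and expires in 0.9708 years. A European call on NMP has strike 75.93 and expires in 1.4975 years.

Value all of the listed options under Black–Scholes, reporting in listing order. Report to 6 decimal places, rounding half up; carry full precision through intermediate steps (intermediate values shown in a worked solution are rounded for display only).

price(ABC put K=82.22) = 2.950136
price(NMP call K=75.93) = 6.009253

[ABC put K=82.22]
σ√T = 0.2902·√0.9708 = 0.285932
d₁ = (ln(S/K) + (r−q+σ²/2)T) / (σ√T) = (ln(103.09/82.22) + (0.0235−0.0132+0.2902²/2)·0.9708) / 0.285932 = (0.226204 + 0.050878) / 0.285932 = 0.969048
d₂ = d₁ − σ√T = 0.969048 − 0.285932 = 0.683116
e^{−rT} = 0.977444
e^{−qT} = 0.987267
N(−d₁) = 0.166261,  N(−d₂) = 0.247267
price = K·e^{−rT}·N(−d₂) − S·e^{−qT}·N(−d₁) = 19.871707 − 16.921571 = 2.950136
[NMP call K=75.93]
σ√T = 0.317·√1.4975 = 0.387920
d₁ = (ln(S/K) + (r−q+σ²/2)T) / (σ√T) = (ln(68.3/75.93) + (0.0235−0.0564+0.317²/2)·1.4975) / 0.387920 = (-0.105902 + 0.025973) / 0.387920 = -0.206044
d₂ = d₁ − σ√T = -0.206044 − 0.387920 = -0.593965
e^{−rT} = 0.965421
e^{−qT} = 0.919009
N(d₁) = 0.418378,  N(d₂) = 0.276268
price = S·e^{−qT}·N(d₁) − K·e^{−rT}·N(d₂) = 26.260907 − 20.251654 = 6.009253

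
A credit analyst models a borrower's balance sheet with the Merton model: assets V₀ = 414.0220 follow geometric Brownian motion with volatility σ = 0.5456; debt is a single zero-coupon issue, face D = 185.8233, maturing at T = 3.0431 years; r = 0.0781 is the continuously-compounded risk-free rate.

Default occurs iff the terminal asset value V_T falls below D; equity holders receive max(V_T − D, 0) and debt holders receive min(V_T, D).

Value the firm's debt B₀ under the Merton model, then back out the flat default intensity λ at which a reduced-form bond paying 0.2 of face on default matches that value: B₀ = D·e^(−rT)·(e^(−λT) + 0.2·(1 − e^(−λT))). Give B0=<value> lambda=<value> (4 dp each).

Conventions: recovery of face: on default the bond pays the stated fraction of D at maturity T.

With assets at 414.0220 and a single debt payment of 185.8233 at 3.0431 years:
d₁ = [ln(V₀/D) + (r + σ²/2)T] / (σ√T)
   = [ln(414.0220/185.8233) + (0.0781 + 0.5·0.5456²)·3.0431] / (0.5456·√3.0431)
   = [0.801123 + 0.690600] / 0.951771 = 1.567313
d₂ = d₁ − σ√T = 1.567313 − 0.951771 = 0.615542
N(d₁) = 0.941479,  N(d₂) = 0.730902,  e^(−rT) = 0.788466
E₀ = V₀·N(d₁) − D·e^(−rT)·N(d₂)
   = 414.0220·0.941479 − 185.8233·0.788466·0.730902 = 282.704821
B₀ = V₀ − E₀ = 414.0220 − 282.704821 = 131.317179
e^(−λT) = (B₀·e^(rT)/D − 0.2)/(1 − 0.2) = (131.3172·1.268286/185.8233 − 0.2)/0.8 = 0.87033664
λ = −ln(0.87033664)/3.0431 = 0.045636

B0=131.3172 lambda=0.0456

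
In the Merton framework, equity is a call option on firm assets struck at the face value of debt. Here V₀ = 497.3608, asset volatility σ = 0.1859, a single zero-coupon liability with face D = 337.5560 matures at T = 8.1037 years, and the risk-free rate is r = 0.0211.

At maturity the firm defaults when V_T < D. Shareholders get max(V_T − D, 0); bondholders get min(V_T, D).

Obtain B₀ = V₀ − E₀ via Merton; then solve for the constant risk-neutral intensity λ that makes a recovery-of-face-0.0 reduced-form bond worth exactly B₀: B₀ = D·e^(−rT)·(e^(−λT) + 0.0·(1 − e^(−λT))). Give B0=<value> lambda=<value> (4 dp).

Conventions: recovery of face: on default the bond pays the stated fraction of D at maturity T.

Work the structural quantities from V₀ = 497.3608 against face 337.5560:
d₁ = [ln(V₀/D) + (r + σ²/2)T] / (σ√T)
   = [ln(497.3608/337.5560) + (0.0211 + 0.5·0.1859²)·8.1037] / (0.1859·√8.1037)
   = [0.387584 + 0.311015] / 0.529202 = 1.320101
d₂ = d₁ − σ√T = 1.320101 − 0.529202 = 0.790900
N(d₁) = 0.906599,  N(d₂) = 0.785499,  e^(−rT) = 0.842832
E₀ = V₀·N(d₁) − D·e^(−rT)·N(d₂)
   = 497.3608·0.906599 − 337.5560·0.842832·0.785499 = 227.430347
B₀ = V₀ − E₀ = 497.3608 − 227.430347 = 269.930453
e^(−λT) = (B₀·e^(rT)/D − 0)/(1 − 0) = (269.9305·1.186477/337.5560 − 0)/1 = 0.94877952
λ = −ln(0.94877952)/8.1037 = 0.006488

B0=269.9305 lambda=0.0065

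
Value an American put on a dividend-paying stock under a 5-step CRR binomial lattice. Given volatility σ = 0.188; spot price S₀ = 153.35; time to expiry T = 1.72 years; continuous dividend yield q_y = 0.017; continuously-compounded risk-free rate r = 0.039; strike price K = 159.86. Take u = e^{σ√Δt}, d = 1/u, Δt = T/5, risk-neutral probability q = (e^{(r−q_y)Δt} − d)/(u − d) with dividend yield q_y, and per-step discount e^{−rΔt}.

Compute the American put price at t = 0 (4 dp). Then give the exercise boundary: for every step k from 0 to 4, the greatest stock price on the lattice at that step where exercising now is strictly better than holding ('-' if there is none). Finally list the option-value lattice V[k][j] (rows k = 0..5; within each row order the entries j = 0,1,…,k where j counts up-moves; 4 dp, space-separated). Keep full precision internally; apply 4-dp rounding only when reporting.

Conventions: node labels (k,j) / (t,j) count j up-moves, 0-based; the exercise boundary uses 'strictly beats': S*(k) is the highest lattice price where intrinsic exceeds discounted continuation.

price = 16.2185
boundary = - - 123.0011 110.1594 123.0011
tree:
16.2185
24.9663 8.1389
36.8589 14.0600 2.5945
49.7006 23.4151 5.3321 0.0000
61.2016 36.8589 10.9581 0.0000 0.0000
71.5018 49.7006 22.5202 0.0000 0.0000 0.0000

params: Δt=0.34400 u=1.11657 d=0.89560 q=0.50684 e^(-rΔt)=0.98667
t_5 payoffs: 71.5018 49.7006 22.5202 0.0000 0.0000 0.0000
t_4: node(4,0) S=98.6584 payoff=61.2016 vs cont=59.6465 → 61.2016 [stop]  node(4,1) S=123.0011 payoff=36.8589 vs cont=35.4458 → 36.8589 [stop]  node(4,2) S=153.3500 payoff=6.5100 vs cont=10.9581 → 10.9581 [wait]  node(4,3) S=191.1871 payoff=0.0000 vs cont=0.0000 → 0.0000 [wait]  node(4,4) S=238.3600 payoff=0.0000 vs cont=0.0000 → 0.0000 [wait]  ⇒ S*(4)=123.0011
t_3: node(3,0) S=110.1594 payoff=49.7006 vs cont=48.2126 → 49.7006 [stop]  node(3,1) S=137.3398 payoff=22.5202 vs cont=23.4151 → 23.4151 [wait]  node(3,2) S=171.2266 payoff=0.0000 vs cont=5.3321 → 5.3321 [wait]  node(3,3) S=213.4745 payoff=0.0000 vs cont=0.0000 → 0.0000 [wait]  ⇒ S*(3)=110.1594
t_2: node(2,0) S=123.0011 payoff=36.8589 vs cont=35.8933 → 36.8589 [stop]  node(2,1) S=153.3500 payoff=6.5100 vs cont=14.0600 → 14.0600 [wait]  node(2,2) S=191.1871 payoff=0.0000 vs cont=2.5945 → 2.5945 [wait]  ⇒ S*(2)=123.0011
t_1: node(1,0) S=137.3398 payoff=22.5202 vs cont=24.9663 → 24.9663 [wait]  node(1,1) S=171.2266 payoff=0.0000 vs cont=8.1389 → 8.1389 [wait]  ⇒ S*(1)=-
t_0: node(0,0) S=153.3500 payoff=6.5100 vs cont=16.2185 → 16.2185 [wait]  ⇒ S*(0)=-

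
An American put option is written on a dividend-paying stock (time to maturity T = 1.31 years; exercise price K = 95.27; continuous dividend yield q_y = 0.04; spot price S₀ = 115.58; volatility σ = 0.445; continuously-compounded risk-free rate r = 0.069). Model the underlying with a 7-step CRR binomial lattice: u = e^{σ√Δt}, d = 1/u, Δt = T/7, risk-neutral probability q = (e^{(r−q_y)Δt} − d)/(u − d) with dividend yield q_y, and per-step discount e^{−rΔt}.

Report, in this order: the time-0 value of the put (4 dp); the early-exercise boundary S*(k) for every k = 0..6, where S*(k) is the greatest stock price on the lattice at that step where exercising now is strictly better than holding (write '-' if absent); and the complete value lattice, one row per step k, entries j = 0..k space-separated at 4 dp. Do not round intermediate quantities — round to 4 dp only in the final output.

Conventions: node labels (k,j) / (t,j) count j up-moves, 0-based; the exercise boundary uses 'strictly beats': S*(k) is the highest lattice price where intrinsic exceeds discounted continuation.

Δt=0.18714, u=1.21229, d=0.82489, q=0.46607, disc=e^(-rΔt)=0.98717
k=7 terminal: V=max(K-S,0) → 65.2335 51.1273 30.3963 0.0000 0.0000 0.0000 0.0000 0.0000
k=6: j=0 S=36.4128 intr=58.8572 cont=57.9064 V=58.8572[EX]; j=1 S=53.5135 intr=41.7565 cont=40.9333 V=41.7565[EX]; j=2 S=78.6454 intr=16.6246 cont=16.0213 V=16.6246[EX]; j=3 S=115.5800 intr=0.0000 cont=0.0000 V=0.0000[hold]; j=4 S=169.8604 intr=0.0000 cont=0.0000 V=0.0000[hold]; j=5 S=249.6328 intr=0.0000 cont=0.0000 V=0.0000[hold]; j=6 S=366.8691 intr=0.0000 cont=0.0000 V=0.0000[hold]  S*(6)=78.6454
k=5: j=0 S=44.1427 intr=51.1273 cont=50.2342 V=51.1273[EX]; j=1 S=64.8737 intr=30.3963 cont=29.6578 V=30.3963[EX]; j=2 S=95.3406 intr=0.0000 cont=8.7625 V=8.7625[hold]; j=3 S=140.1159 intr=0.0000 cont=0.0000 V=0.0000[hold]; j=4 S=205.9192 intr=0.0000 cont=0.0000 V=0.0000[hold]; j=5 S=302.6261 intr=0.0000 cont=0.0000 V=0.0000[hold]  S*(5)=64.8737
k=4: j=0 S=53.5135 intr=41.7565 cont=40.9333 V=41.7565[EX]; j=1 S=78.6454 intr=16.6246 cont=20.0529 V=20.0529[hold]; j=2 S=115.5800 intr=0.0000 cont=4.6186 V=4.6186[hold]; j=3 S=169.8604 intr=0.0000 cont=0.0000 V=0.0000[hold]; j=4 S=249.6328 intr=0.0000 cont=0.0000 V=0.0000[hold]  S*(4)=53.5135
k=3: j=0 S=64.8737 intr=30.3963 cont=31.2351 V=31.2351[hold]; j=1 S=95.3406 intr=0.0000 cont=12.6944 V=12.6944[hold]; j=2 S=140.1159 intr=0.0000 cont=2.4344 V=2.4344[hold]; j=3 S=205.9192 intr=0.0000 cont=0.0000 V=0.0000[hold]  S*(3)=-
k=2: j=0 S=78.6454 intr=16.6246 cont=22.3040 V=22.3040[hold]; j=1 S=115.5800 intr=0.0000 cont=7.8110 V=7.8110[hold]; j=2 S=169.8604 intr=0.0000 cont=1.2831 V=1.2831[hold]  S*(2)=-
k=1: j=0 S=95.3406 intr=0.0000 cont=15.3498 V=15.3498[hold]; j=1 S=140.1159 intr=0.0000 cont=4.7074 V=4.7074[hold]  S*(1)=-
k=0: j=0 S=115.5800 intr=0.0000 cont=10.2564 V=10.2564[hold]  S*(0)=-

price = 10.2564
boundary = - - - - 53.5135 64.8737 78.6454
tree:
10.2564
15.3498 4.7074
22.3040 7.8110 1.2831
31.2351 12.6944 2.4344 0.0000
41.7565 20.0529 4.6186 0.0000 0.0000
51.1273 30.3963 8.7625 0.0000 0.0000 0.0000
58.8572 41.7565 16.6246 0.0000 0.0000 0.0000 0.0000
65.2335 51.1273 30.3963 0.0000 0.0000 0.0000 0.0000 0.0000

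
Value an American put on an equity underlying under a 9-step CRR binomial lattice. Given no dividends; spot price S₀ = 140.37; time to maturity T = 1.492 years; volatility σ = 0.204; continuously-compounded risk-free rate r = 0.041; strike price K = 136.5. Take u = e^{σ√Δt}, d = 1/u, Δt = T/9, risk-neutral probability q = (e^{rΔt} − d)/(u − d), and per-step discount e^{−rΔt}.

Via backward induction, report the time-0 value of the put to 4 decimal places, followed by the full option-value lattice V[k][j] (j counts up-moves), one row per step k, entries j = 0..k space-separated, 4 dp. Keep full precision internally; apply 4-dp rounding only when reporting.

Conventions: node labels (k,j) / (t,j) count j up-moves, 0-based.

Δt=0.16578, u=1.08661, d=0.92030, q=0.52025, disc=e^(-rΔt)=0.99323
k=9 terminal: V=max(K-S,0) → 70.0308 58.0187 43.8360 27.0901 7.3181 0.0000 0.0000 0.0000 0.0000 0.0000
k=8: j=0 S=72.2260 intr=64.2740 cont=63.3494 V=64.2740[EX]; j=1 S=85.2783 intr=51.2217 cont=50.2971 V=51.2217[EX]; j=2 S=100.6894 intr=35.8106 cont=34.8860 V=35.8106[EX]; j=3 S=118.8855 intr=17.6145 cont=16.6898 V=17.6145[EX]; j=4 S=140.3700 intr=0.0000 cont=3.4870 V=3.4870[hold]; j=5 S=165.7370 intr=0.0000 cont=0.0000 V=0.0000[hold]; j=6 S=195.6883 intr=0.0000 cont=0.0000 V=0.0000[hold]; j=7 S=231.0521 intr=0.0000 cont=0.0000 V=0.0000[hold]; j=8 S=272.8068 intr=0.0000 cont=0.0000 V=0.0000[hold]
k=7: j=0 S=78.4813 intr=58.0187 cont=57.0941 V=58.0187[EX]; j=1 S=92.6640 intr=43.8360 cont=42.9113 V=43.8360[EX]; j=2 S=109.4099 intr=27.0901 cont=26.1655 V=27.0901[EX]; j=3 S=129.1819 intr=7.3181 cont=10.1951 V=10.1951[hold]; j=4 S=152.5271 intr=0.0000 cont=1.6616 V=1.6616[hold]; j=5 S=180.0911 intr=0.0000 cont=0.0000 V=0.0000[hold]; j=6 S=212.6363 intr=0.0000 cont=0.0000 V=0.0000[hold]; j=7 S=251.0629 intr=0.0000 cont=0.0000 V=0.0000[hold]
k=6: j=0 S=85.2783 intr=51.2217 cont=50.2971 V=51.2217[EX]; j=1 S=100.6894 intr=35.8106 cont=34.8860 V=35.8106[EX]; j=2 S=118.8855 intr=17.6145 cont=18.1764 V=18.1764[hold]; j=3 S=140.3700 intr=0.0000 cont=5.7165 V=5.7165[hold]; j=4 S=165.7370 intr=0.0000 cont=0.7917 V=0.7917[hold]; j=5 S=195.6883 intr=0.0000 cont=0.0000 V=0.0000[hold]; j=6 S=231.0521 intr=0.0000 cont=0.0000 V=0.0000[hold]
k=5: j=0 S=92.6640 intr=43.8360 cont=42.9113 V=43.8360[EX]; j=1 S=109.4099 intr=27.0901 cont=26.4559 V=27.0901[EX]; j=2 S=129.1819 intr=7.3181 cont=11.6149 V=11.6149[hold]; j=3 S=152.5271 intr=0.0000 cont=3.1330 V=3.1330[hold]; j=4 S=180.0911 intr=0.0000 cont=0.3773 V=0.3773[hold]; j=5 S=212.6363 intr=0.0000 cont=0.0000 V=0.0000[hold]
k=4: j=0 S=100.6894 intr=35.8106 cont=34.8860 V=35.8106[EX]; j=1 S=118.8855 intr=17.6145 cont=18.9101 V=18.9101[hold]; j=2 S=140.3700 intr=0.0000 cont=7.1534 V=7.1534[hold]; j=3 S=165.7370 intr=0.0000 cont=1.6878 V=1.6878[hold]; j=4 S=195.6883 intr=0.0000 cont=0.1798 V=0.1798[hold]
k=3: j=0 S=109.4099 intr=27.0901 cont=26.8350 V=27.0901[EX]; j=1 S=129.1819 intr=7.3181 cont=12.7069 V=12.7069[hold]; j=2 S=152.5271 intr=0.0000 cont=4.2807 V=4.2807[hold]; j=3 S=180.0911 intr=0.0000 cont=0.8971 V=0.8971[hold]
k=2: j=0 S=118.8855 intr=17.6145 cont=19.4744 V=19.4744[hold]; j=1 S=140.3700 intr=0.0000 cont=8.2668 V=8.2668[hold]; j=2 S=165.7370 intr=0.0000 cont=2.5033 V=2.5033[hold]
k=1: j=0 S=129.1819 intr=7.3181 cont=13.5512 V=13.5512[hold]; j=1 S=152.5271 intr=0.0000 cont=5.2326 V=5.2326[hold]
k=0: j=0 S=140.3700 intr=0.0000 cont=9.1609 V=9.1609[hold]

price = 9.1609
tree:
9.1609
13.5512 5.2326
19.4744 8.2668 2.5033
27.0901 12.7069 4.2807 0.8971
35.8106 18.9101 7.1534 1.6878 0.1798
43.8360 27.0901 11.6149 3.1330 0.3773 0.0000
51.2217 35.8106 18.1764 5.7165 0.7917 0.0000 0.0000
58.0187 43.8360 27.0901 10.1951 1.6616 0.0000 0.0000 0.0000
64.2740 51.2217 35.8106 17.6145 3.4870 0.0000 0.0000 0.0000 0.0000
70.0308 58.0187 43.8360 27.0901 7.3181 0.0000 0.0000 0.0000 0.0000 0.0000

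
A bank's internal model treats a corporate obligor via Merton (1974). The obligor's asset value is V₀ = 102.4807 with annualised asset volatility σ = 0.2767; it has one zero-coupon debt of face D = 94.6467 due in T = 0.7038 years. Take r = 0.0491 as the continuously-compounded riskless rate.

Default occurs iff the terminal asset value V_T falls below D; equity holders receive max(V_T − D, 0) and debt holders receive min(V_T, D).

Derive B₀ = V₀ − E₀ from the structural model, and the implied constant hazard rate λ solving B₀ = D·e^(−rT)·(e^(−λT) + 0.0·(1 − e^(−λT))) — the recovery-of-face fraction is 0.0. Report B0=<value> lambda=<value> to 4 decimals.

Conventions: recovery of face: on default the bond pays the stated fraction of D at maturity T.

Apply the equity-as-call identities (strike 94.6467, horizon 0.7038 years):
d₁ = [ln(V₀/D) + (r + σ²/2)T] / (σ√T)
   = [ln(102.4807/94.6467) + (0.0491 + 0.5·0.2767²)·0.7038] / (0.2767·√0.7038)
   = [0.079523 + 0.061499] / 0.232131 = 0.607512
d₂ = d₁ − σ√T = 0.607512 − 0.232131 = 0.375380
N(d₁) = 0.728244,  N(d₂) = 0.646311,  e^(−rT) = 0.966034
E₀ = V₀·N(d₁) − D·e^(−rT)·N(d₂)
   = 102.4807·0.728244 − 94.6467·0.966034·0.646311 = 15.537526
B₀ = V₀ − E₀ = 102.4807 − 15.537526 = 86.943174
e^(−λT) = (B₀·e^(rT)/D − 0)/(1 − 0) = (86.9432·1.035161/94.6467 − 0)/1 = 0.95090663
λ = −ln(0.95090663)/0.7038 = 0.071525

B0=86.9432 lambda=0.0715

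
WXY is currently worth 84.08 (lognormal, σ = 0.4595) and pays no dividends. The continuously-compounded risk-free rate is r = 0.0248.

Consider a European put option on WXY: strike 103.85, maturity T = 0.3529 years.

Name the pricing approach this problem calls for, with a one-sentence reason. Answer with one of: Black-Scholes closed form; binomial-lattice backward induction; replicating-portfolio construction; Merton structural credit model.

framework: Black-Scholes closed form

Key observation: a European-exercise option on WXY struck at 103.85 — a GBM underlying with constant parameters — admits an analytic price: the data contain no early exercise, no discrete tree, no debt structure.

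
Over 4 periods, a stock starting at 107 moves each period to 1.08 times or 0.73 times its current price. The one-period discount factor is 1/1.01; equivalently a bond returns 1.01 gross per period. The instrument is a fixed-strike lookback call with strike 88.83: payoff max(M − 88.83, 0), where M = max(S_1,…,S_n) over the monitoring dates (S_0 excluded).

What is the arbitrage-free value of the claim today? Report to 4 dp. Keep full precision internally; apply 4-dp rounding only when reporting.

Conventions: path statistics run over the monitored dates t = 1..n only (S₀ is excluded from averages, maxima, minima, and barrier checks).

Under the martingale measure an up-move has probability p* = 0.8000; value the claim as the probability-weighted average of per-path payoffs, discounted 4 periods at R = 1.01.
Enumerate all 2^4 = 16 price paths (U = up ×1.08, D = down ×0.73); each path with k up-moves has probability p*^k·(1−p*)^(4−k).
DDDD: M=78.1100, payoff=0.0000, prob=0.001600
UDDD: M=115.5600, payoff=26.7300, prob=0.006400
DUDD: M=84.3588, payoff=0.0000, prob=0.006400
UUDD: M=124.8048, payoff=35.9748, prob=0.025600
DDUD: M=78.1100, payoff=0.0000, prob=0.006400
UDUD: M=115.5600, payoff=26.7300, prob=0.025600
DUUD: M=91.1075, payoff=2.2775, prob=0.025600
UUUD: M=134.7892, payoff=45.9592, prob=0.102400
DDDU: M=78.1100, payoff=0.0000, prob=0.006400
UDDU: M=115.5600, payoff=26.7300, prob=0.025600
DUDU: M=84.3588, payoff=0.0000, prob=0.025600
UUDU: M=124.8048, payoff=35.9748, prob=0.102400
DDUU: M=78.1100, payoff=0.0000, prob=0.025600
UDUU: M=115.5600, payoff=26.7300, prob=0.102400
DUUU: M=98.3961, payoff=9.5661, prob=0.102400
UUUU: M=145.5723, payoff=56.7423, prob=0.409600
Price = Σ prob·payoff / R^4 = 37.867322 / 1.040604 = 36.3898

price = 36.3898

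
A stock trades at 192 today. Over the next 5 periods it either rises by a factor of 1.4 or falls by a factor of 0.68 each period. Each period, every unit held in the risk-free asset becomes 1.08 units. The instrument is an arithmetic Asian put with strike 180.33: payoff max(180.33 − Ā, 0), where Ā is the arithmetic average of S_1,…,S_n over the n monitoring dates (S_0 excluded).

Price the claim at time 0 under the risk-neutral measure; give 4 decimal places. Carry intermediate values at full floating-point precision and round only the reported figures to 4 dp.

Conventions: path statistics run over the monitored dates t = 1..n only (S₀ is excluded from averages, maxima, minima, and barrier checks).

Risk-neutral up-probability p* = (R−d)/(u−d) = (1.08−0.68)/(1.4−0.68) = 0.5556; the claim prices as the p*-weighted sum of path payoffs discounted by R^5.
Enumerate all 2^5 = 32 price paths (U = up ×1.4, D = down ×0.68); each path with k up-moves has probability p*^k·(1−p*)^(5−k).
DDDDD: Ā=69.7359, payoff=110.5941, prob=0.017342
UDDDD: Ā=143.5739, payoff=36.7561, prob=0.021677
DUDDD: Ā=115.9259, payoff=64.4041, prob=0.021677
UUDDD: Ā=238.6710, payoff=0.0000, prob=0.027096
DDUDD: Ā=97.1253, payoff=83.2047, prob=0.021677
UDUDD: Ā=199.9638, payoff=0.0000, prob=0.027096
DUUDD: Ā=172.3158, payoff=8.0142, prob=0.027096
UUUDD: Ā=354.7678, payoff=0.0000, prob=0.033870
DDDUD: Ā=84.3408, payoff=95.9892, prob=0.021677
UDDUD: Ā=173.6429, payoff=6.6871, prob=0.027096
DUDUD: Ā=145.9949, payoff=34.3351, prob=0.027096
UUDUD: Ā=300.5778, payoff=0.0000, prob=0.033870
DDUUD: Ā=127.1943, payoff=53.1357, prob=0.027096
UDUUD: Ā=261.8706, payoff=0.0000, prob=0.033870
DUUUD: Ā=234.2226, payoff=0.0000, prob=0.033870
UUUUD: Ā=482.2229, payoff=0.0000, prob=0.042338
DDDDU: Ā=75.6474, payoff=104.6826, prob=0.021677
UDDDU: Ā=155.7447, payoff=24.5853, prob=0.027096
DUDDU: Ā=128.0967, payoff=52.2333, prob=0.027096
UUDDU: Ā=263.7285, payoff=0.0000, prob=0.033870
DDUDU: Ā=109.2961, payoff=71.0339, prob=0.027096
UDUDU: Ā=225.0213, payoff=0.0000, prob=0.033870
DUUDU: Ā=197.3733, payoff=0.0000, prob=0.033870
UUUDU: Ā=406.3568, payoff=0.0000, prob=0.042338
DDDUU: Ā=96.5116, payoff=83.8184, prob=0.027096
UDDUU: Ā=198.7004, payoff=0.0000, prob=0.033870
DUDUU: Ā=171.0524, payoff=9.2776, prob=0.033870
UUDUU: Ā=352.1667, payoff=0.0000, prob=0.042338
DDUUU: Ā=152.2518, payoff=28.0782, prob=0.033870
UDUUU: Ā=313.4595, payoff=0.0000, prob=0.042338
DUUUU: Ā=285.8115, payoff=0.0000, prob=0.042338
UUUUU: Ā=588.4355, payoff=0.0000, prob=0.052922
Price = Σ prob·payoff / R^5 = 20.575383 / 1.469328 = 14.0033

price = 14.0033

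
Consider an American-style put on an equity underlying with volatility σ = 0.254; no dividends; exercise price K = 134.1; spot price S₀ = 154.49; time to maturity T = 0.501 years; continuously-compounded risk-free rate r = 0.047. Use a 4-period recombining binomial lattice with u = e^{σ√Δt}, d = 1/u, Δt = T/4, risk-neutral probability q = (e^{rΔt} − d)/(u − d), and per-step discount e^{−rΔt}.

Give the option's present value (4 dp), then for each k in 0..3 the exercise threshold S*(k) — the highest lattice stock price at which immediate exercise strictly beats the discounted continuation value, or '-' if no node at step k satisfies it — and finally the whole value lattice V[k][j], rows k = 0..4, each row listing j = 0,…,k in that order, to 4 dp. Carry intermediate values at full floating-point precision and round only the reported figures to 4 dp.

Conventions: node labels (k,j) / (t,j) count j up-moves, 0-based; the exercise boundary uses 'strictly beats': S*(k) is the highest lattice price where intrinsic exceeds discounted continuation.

price = 2.7436
boundary = - - - 117.9726
tree:
2.7436
5.0313 0.5804
9.0932 1.1922 0.0000
16.1274 2.4492 0.0000 0.0000
26.2695 5.0313 0.0000 0.0000 0.0000

Δt=0.12525, u=1.09406, d=0.91403, q=0.51034, disc=e^(-rΔt)=0.99413
k=4 terminal: V=max(K-S,0) → 26.2695 5.0313 0.0000 0.0000 0.0000
k=3: j=0 S=117.9726 intr=16.1274 cont=15.3403 V=16.1274[EX]; j=1 S=141.2084 intr=0.0000 cont=2.4492 V=2.4492[hold]; j=2 S=169.0208 intr=0.0000 cont=0.0000 V=0.0000[hold]; j=3 S=202.3110 intr=0.0000 cont=0.0000 V=0.0000[hold]  S*(3)=117.9726
k=2: j=0 S=129.0687 intr=5.0313 cont=9.0932 V=9.0932[hold]; j=1 S=154.4900 intr=0.0000 cont=1.1922 V=1.1922[hold]; j=2 S=184.9183 intr=0.0000 cont=0.0000 V=0.0000[hold]  S*(2)=-
k=1: j=0 S=141.2084 intr=0.0000 cont=5.0313 V=5.0313[hold]; j=1 S=169.0208 intr=0.0000 cont=0.5804 V=0.5804[hold]  S*(1)=-
k=0: j=0 S=154.4900 intr=0.0000 cont=2.7436 V=2.7436[hold]  S*(0)=-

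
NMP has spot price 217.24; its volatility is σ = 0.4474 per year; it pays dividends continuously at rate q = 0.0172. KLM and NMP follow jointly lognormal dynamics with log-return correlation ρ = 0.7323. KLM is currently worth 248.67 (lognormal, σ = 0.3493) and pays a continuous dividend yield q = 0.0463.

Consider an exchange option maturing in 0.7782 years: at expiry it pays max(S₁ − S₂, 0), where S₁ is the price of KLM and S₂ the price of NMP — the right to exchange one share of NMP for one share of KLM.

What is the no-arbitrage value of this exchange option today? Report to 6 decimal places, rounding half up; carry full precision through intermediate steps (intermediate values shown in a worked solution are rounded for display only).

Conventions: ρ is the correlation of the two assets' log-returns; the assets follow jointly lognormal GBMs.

σ_eff = √(σ₁² + σ₂² − 2ρσ₁σ₂) = √(0.3493² + 0.4474² − 2·0.7323·0.3493·0.4474) = 0.305441
d₁ = (ln(S₁/S₂) + (q₂ − q₁ + σ_eff²/2)T) / (σ_eff√T) = (ln(248.67/217.24) + (0.0172 − 0.0463 + 0.046647)·0.7782) / 0.269447 = 0.552165
d₂ = d₁ − σ_eff√T = 0.552165 − 0.269447 = 0.282718
N(d₁) = 0.709582,  N(d₂) = 0.611304
V = S₁·e^{−q₁T}·N(d₁) − S₂·e^{−q₂T}·N(d₂) = 170.207358 − 131.033926 = 39.173432
Key observation: no risk-free rate is needed — with the second asset as numeraire the exchange option is a call on the ratio S₁/S₂, and r cancels out of the value.

exchange price = 39.173432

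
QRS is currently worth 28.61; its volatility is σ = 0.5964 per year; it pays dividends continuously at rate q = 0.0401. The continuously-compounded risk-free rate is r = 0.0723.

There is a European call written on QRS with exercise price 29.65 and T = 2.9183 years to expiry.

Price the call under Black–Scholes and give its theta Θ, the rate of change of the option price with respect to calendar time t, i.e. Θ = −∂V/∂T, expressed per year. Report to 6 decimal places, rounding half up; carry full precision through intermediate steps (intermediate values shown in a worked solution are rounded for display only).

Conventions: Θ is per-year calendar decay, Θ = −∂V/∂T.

σ√T = 0.5964·√2.9183 = 1.018832
d₁ = (ln(S/K) + (r−q+σ²/2)T) / (σ√T) = (ln(28.61/29.65) + (0.0723−0.0401+0.5964²/2)·2.9183) / 1.018832 = (-0.035706 + 0.612979) / 1.018832 = 0.566603
d₂ = d₁ − σ√T = 0.566603 − 1.018832 = -0.452230
e^{−rT} = 0.809780
e^{−qT} = 0.889564
N(d₁) = 0.714508,  N(d₂) = 0.325552
Call price V = S·e^{−qT}·N(d₁) − K·e^{−rT}·N(d₂) = 18.184530 − 7.816488 = 10.368041
φ(d₁) = (1/√(2π))·e^{−d₁²/2} = 0.339780
Θ = −S·e^{−qT}·φ(d₁)·σ/(2√T) + q·S·e^{−qT}·N(d₁) − r·K·e^{−rT}·N(d₂) = −1.509507 + 0.729200 − 0.565132 = -1.345440

price = 10.368041
Θ = -1.345440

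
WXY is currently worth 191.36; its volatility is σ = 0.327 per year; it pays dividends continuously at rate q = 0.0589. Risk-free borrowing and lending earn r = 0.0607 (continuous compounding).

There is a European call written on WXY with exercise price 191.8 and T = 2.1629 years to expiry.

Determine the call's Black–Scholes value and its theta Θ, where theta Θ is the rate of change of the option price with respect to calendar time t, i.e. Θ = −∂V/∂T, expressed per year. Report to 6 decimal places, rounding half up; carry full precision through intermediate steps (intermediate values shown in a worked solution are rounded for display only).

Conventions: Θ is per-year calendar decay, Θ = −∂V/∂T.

σ√T = 0.327·√2.1629 = 0.480912
d₁ = (ln(S/K) + (r−q+σ²/2)T) / (σ√T) = (ln(191.36/191.8) + (0.0607−0.0589+0.327²/2)·2.1629) / 0.480912 = (-0.002297 + 0.119532) / 0.480912 = 0.243776
d₂ = d₁ − σ√T = 0.243776 − 0.480912 = -0.237136
e^{−rT} = 0.876965
e^{−qT} = 0.880386
N(d₁) = 0.596298,  N(d₂) = 0.406275
Call price V = S·e^{−qT}·N(d₁) − K·e^{−rT}·N(d₂) = 100.458696 − 68.336314 = 32.122382
φ(d₁) = (1/√(2π))·e^{−d₁²/2} = 0.387263
Θ = −S·e^{−qT}·φ(d₁)·σ/(2√T) + q·S·e^{−qT}·N(d₁) − r·K·e^{−rT}·N(d₂) = −7.253198 + 5.917017 − 4.148014 = -5.484195

price = 32.122382
Θ = -5.484195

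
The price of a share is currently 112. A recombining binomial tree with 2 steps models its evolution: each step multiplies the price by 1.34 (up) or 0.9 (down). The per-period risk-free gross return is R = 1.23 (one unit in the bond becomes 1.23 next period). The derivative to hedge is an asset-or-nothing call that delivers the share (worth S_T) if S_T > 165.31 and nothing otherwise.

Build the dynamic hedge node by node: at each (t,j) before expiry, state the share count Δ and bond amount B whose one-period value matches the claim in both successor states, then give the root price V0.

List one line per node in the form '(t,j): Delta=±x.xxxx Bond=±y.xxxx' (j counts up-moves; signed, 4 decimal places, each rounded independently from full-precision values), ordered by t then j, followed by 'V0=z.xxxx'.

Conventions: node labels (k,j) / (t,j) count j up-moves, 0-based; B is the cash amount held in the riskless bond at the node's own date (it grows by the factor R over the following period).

(0,0): Delta=2.4884 Bond=-203.9241
(1,0): Delta=0.0000 Bond=0.0000
(1,1): Delta=3.0455 Bond=-334.4355
V0=74.7722

Risk-neutral probability p* = (R−d)/(u−d) = (1.23−0.9)/(1.34−0.9) = 0.7500.
Payoffs at expiry: V(2,0)=0.0000, V(2,1)=0.0000, V(2,2)=201.1072
(1,0): S=100.8000. Δ = (V_up−V_dn)/(S_up−S_dn) = (0.0000−0.0000)/(135.0720−90.7200) = 0.0000. V = [p*·0.0000 + (1−p*)·0.0000]/1.23 = 0.0000. B = V − Δ·S = 0.0000.
(1,1): S=150.0800. Δ = (V_up−V_dn)/(S_up−S_dn) = (201.1072−0.0000)/(201.1072−135.0720) = 3.0455. V = [p*·201.1072 + (1−p*)·0.0000]/1.23 = 122.6263. B = V − Δ·S = -334.4355.
(0,0): S=112.0000. Δ = (V_up−V_dn)/(S_up−S_dn) = (122.6263−0.0000)/(150.0800−100.8000) = 2.4884. V = [p*·122.6263 + (1−p*)·0.0000]/1.23 = 74.7722. B = V − Δ·S = -203.9241.
Sanity check at the root: Δ(0,0)·S0 + B(0,0) reproduces V0 = 74.7722.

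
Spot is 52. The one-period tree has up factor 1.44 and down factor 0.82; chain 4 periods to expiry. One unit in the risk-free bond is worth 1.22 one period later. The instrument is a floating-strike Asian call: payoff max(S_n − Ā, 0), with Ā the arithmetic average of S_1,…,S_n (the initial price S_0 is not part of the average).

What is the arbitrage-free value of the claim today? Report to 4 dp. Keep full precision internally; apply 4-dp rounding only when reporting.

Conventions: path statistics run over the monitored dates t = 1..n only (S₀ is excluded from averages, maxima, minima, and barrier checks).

price = 13.1913

Set p* = 0.6452 (from d < R < u); the path-dependent value is the discounted p*-expectation over all price paths.
Enumerate all 2^4 = 16 price paths (U = up ×1.44, D = down ×0.82); each path with k up-moves has probability p*^k·(1−p*)^(4−k).
DDDD: Ā=32.4466, payoff=0.0000, prob=0.015853
UDDD: Ā=56.9793, payoff=0.0000, prob=0.028824
DUDD: Ā=48.9193, payoff=0.0000, prob=0.028824
UUDD: Ā=85.9071, payoff=0.0000, prob=0.052408
DDUD: Ā=42.3101, payoff=0.0000, prob=0.028824
UDUD: Ā=74.3007, payoff=0.0000, prob=0.052408
DUUD: Ā=66.2407, payoff=6.2623, prob=0.052408
UUUD: Ā=116.3252, payoff=10.9972, prob=0.095287
DDDU: Ā=36.8906, payoff=4.3958, prob=0.028824
UDDU: Ā=64.7835, payoff=7.7195, prob=0.052408
DUDU: Ā=56.7235, payoff=15.7795, prob=0.052408
UUDU: Ā=99.6120, payoff=27.7104, prob=0.095287
DDUU: Ā=50.1143, payoff=22.3887, prob=0.052408
UDUU: Ā=88.0056, payoff=39.3168, prob=0.095287
DUUU: Ā=79.9456, payoff=47.3768, prob=0.095287
UUUU: Ā=140.3922, payoff=83.1983, prob=0.173250
Price = Σ prob·payoff / R^4 = 29.223055 / 2.215335 = 13.1913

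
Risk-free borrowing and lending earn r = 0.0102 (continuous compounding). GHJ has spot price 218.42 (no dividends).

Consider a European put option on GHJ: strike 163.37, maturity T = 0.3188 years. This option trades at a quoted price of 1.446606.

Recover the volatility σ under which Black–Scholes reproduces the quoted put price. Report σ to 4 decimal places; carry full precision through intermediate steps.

sigma = 0.3716

At σ = 0.3716 the Black–Scholes value reproduces the quote:
σ√T = 0.3716·√0.3188 = 0.209814
d₁ = (ln(S/K) + (r+σ²/2)T) / (σ√T) = (ln(218.42/163.37) + (0.0102+0.3716²/2)·0.3188) / 0.209814 = (0.290402 + 0.025263) / 0.209814 = 1.504498
d₂ = d₁ − σ√T = 1.504498 − 0.209814 = 1.294684
e^{−rT} = 0.996754
N(−d₁) = 0.066227,  N(−d₂) = 0.097715
V = K·e^{−rT}·N(−d₂) − S·N(−d₁) = 15.911823 − 14.465216 = 1.446606 (the observed quote) — the price is monotone increasing in volatility, hence this σ is the only solution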